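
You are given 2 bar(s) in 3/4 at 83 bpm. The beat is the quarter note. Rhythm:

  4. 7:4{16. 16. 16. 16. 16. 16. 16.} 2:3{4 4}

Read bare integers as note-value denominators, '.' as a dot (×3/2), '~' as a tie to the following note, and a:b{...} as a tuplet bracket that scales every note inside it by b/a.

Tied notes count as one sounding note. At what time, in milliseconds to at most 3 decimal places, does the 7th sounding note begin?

1. 0.0ms @ 0 + 1084.337ms (3/2)
2. 1084.337ms @ 3/2 + 154.905ms (3/14)
3. 1239.243ms @ 12/7 + 154.905ms (3/14)
4. 1394.148ms @ 27/14 + 154.905ms (3/14)
5. 1549.053ms @ 15/7 + 154.905ms (3/14)
6. 1703.959ms @ 33/14 + 154.905ms (3/14)
7. 1858.864ms @ 18/7 + 154.905ms (3/14)
8. 2013.769ms @ 39/14 + 154.905ms (3/14)
9. 2168.675ms @ 3 + 1084.337ms (3/2)
10. 3253.012ms @ 9/2 + 1084.337ms (3/2)

note 7 onset = 18/7b = 1858.864ms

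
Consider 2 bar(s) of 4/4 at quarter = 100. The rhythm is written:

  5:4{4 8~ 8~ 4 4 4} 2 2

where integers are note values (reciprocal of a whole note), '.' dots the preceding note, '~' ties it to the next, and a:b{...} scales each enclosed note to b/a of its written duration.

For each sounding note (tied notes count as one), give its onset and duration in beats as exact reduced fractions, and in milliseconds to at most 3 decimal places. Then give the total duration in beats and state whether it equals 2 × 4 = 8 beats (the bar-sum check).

1) 0.0ms=0b +480.0ms=4/5b
2) 480.0ms=4/5b +960.0ms=8/5b
3) 1440.0ms=12/5b +480.0ms=4/5b
4) 1920.0ms=16/5b +480.0ms=4/5b
5) 2400.0ms=4b +1200.0ms=2b
6) 3600.0ms=6b +1200.0ms=2b
Σ=8b of 8 (100bpm 4/4) — PASS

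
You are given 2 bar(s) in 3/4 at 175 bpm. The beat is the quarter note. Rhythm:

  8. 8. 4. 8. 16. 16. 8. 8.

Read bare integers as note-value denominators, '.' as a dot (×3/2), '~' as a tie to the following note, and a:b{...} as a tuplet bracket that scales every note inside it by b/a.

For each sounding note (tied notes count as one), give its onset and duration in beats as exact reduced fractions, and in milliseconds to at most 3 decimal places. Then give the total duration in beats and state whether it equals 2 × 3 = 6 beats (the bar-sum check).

1) 0.0ms=0b +257.143ms=3/4b
2) 257.143ms=3/4b +257.143ms=3/4b
3) 514.286ms=3/2b +514.286ms=3/2b
4) 1028.571ms=3b +257.143ms=3/4b
5) 1285.714ms=15/4b +128.571ms=3/8b
6) 1414.286ms=33/8b +128.571ms=3/8b
7) 1542.857ms=9/2b +257.143ms=3/4b
8) 1800.0ms=21/4b +257.143ms=3/4b
Σ=6b of 6 (175bpm 3/4) — PASS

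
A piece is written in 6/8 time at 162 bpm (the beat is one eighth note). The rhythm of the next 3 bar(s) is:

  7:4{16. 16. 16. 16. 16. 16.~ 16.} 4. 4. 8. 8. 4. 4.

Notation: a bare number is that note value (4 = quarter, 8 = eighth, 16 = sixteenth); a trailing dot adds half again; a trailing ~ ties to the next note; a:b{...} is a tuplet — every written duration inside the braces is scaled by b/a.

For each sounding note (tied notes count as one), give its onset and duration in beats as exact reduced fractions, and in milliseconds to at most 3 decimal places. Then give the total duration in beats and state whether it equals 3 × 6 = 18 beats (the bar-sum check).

1) 0.0ms=0b +158.73ms=3/7b
2) 158.73ms=3/7b +158.73ms=3/7b
3) 317.46ms=6/7b +158.73ms=3/7b
4) 476.19ms=9/7b +158.73ms=3/7b
5) 634.921ms=12/7b +158.73ms=3/7b
6) 793.651ms=15/7b +317.46ms=6/7b
7) 1111.111ms=3b +1111.111ms=3b
8) 2222.222ms=6b +1111.111ms=3b
9) 3333.333ms=9b +555.556ms=3/2b
10) 3888.889ms=21/2b +555.556ms=3/2b
11) 4444.444ms=12b +1111.111ms=3b
12) 5555.556ms=15b +1111.111ms=3b
Σ=18b of 18 (162bpm 6/8) — PASS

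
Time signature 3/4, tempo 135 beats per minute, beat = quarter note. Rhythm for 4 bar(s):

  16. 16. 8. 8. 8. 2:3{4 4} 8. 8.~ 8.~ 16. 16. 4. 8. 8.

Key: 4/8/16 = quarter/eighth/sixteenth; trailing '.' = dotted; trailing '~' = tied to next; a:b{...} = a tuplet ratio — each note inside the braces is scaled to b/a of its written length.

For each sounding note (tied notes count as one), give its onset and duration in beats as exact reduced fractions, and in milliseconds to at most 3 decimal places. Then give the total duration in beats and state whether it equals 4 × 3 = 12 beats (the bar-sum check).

1) 0.0ms=0b +166.667ms=3/8b
2) 166.667ms=3/8b +166.667ms=3/8b
3) 333.333ms=3/4b +333.333ms=3/4b
4) 666.667ms=3/2b +333.333ms=3/4b
5) 1000.0ms=9/4b +333.333ms=3/4b
6) 1333.333ms=3b +666.667ms=3/2b
7) 2000.0ms=9/2b +666.667ms=3/2b
8) 2666.667ms=6b +333.333ms=3/4b
9) 3000.0ms=27/4b +833.333ms=15/8b
10) 3833.333ms=69/8b +166.667ms=3/8b
11) 4000.0ms=9b +666.667ms=3/2b
12) 4666.667ms=21/2b +333.333ms=3/4b
13) 5000.0ms=45/4b +333.333ms=3/4b
Σ=12b of 12 (135bpm 3/4) — PASS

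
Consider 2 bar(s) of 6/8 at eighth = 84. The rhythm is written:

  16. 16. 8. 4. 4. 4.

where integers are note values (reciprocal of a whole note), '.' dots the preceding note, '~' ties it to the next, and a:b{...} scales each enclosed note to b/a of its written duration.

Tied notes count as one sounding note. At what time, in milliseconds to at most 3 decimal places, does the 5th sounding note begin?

note 5 onset = 6b = 4285.714ms

1. 0.0ms @ 0 + 535.714ms (3/4)
2. 535.714ms @ 3/4 + 535.714ms (3/4)
3. 1071.429ms @ 3/2 + 1071.429ms (3/2)
4. 2142.857ms @ 3 + 2142.857ms (3)
5. 4285.714ms @ 6 + 2142.857ms (3)
6. 6428.571ms @ 9 + 2142.857ms (3)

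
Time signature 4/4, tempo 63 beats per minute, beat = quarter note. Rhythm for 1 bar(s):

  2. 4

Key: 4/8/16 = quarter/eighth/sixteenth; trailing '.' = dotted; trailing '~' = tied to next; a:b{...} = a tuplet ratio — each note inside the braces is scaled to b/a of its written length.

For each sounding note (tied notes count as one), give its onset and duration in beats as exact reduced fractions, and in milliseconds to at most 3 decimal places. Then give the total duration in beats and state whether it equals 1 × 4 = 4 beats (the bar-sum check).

1) 0.0ms=0b +2857.143ms=3b
2) 2857.143ms=3b +952.381ms=1b
Σ=4b of 4 (63bpm 4/4) — PASS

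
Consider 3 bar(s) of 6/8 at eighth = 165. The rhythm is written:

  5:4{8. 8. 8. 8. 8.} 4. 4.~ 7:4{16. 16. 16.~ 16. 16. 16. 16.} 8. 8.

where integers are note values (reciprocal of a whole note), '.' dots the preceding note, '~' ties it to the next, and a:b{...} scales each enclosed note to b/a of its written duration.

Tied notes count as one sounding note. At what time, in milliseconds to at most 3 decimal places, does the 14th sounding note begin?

1. 0.0ms @ 0 + 436.364ms (6/5)
2. 436.364ms @ 6/5 + 436.364ms (6/5)
3. 872.727ms @ 12/5 + 436.364ms (6/5)
4. 1309.091ms @ 18/5 + 436.364ms (6/5)
5. 1745.455ms @ 24/5 + 436.364ms (6/5)
6. 2181.818ms @ 6 + 1090.909ms (3)
7. 3272.727ms @ 9 + 1246.753ms (24/7)
8. 4519.481ms @ 87/7 + 155.844ms (3/7)
9. 4675.325ms @ 90/7 + 311.688ms (6/7)
10. 4987.013ms @ 96/7 + 155.844ms (3/7)
11. 5142.857ms @ 99/7 + 155.844ms (3/7)
12. 5298.701ms @ 102/7 + 155.844ms (3/7)
13. 5454.545ms @ 15 + 545.455ms (3/2)
14. 6000.0ms @ 33/2 + 545.455ms (3/2)

note 14 onset = 33/2b = 6000.0ms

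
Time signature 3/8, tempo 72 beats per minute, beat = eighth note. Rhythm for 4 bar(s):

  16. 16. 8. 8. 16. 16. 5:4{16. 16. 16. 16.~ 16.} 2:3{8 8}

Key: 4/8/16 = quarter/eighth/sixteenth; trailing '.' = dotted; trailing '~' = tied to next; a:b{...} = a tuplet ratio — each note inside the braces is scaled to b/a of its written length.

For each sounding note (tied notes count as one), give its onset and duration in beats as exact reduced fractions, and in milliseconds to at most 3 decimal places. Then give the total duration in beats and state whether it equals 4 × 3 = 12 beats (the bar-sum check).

1) 0.0ms=0b +625.0ms=3/4b
2) 625.0ms=3/4b +625.0ms=3/4b
3) 1250.0ms=3/2b +1250.0ms=3/2b
4) 2500.0ms=3b +1250.0ms=3/2b
5) 3750.0ms=9/2b +625.0ms=3/4b
6) 4375.0ms=21/4b +625.0ms=3/4b
7) 5000.0ms=6b +500.0ms=3/5b
8) 5500.0ms=33/5b +500.0ms=3/5b
9) 6000.0ms=36/5b +500.0ms=3/5b
10) 6500.0ms=39/5b +1000.0ms=6/5b
11) 7500.0ms=9b +1250.0ms=3/2b
12) 8750.0ms=21/2b +1250.0ms=3/2b
Σ=12b of 12 (72bpm 3/8) — PASS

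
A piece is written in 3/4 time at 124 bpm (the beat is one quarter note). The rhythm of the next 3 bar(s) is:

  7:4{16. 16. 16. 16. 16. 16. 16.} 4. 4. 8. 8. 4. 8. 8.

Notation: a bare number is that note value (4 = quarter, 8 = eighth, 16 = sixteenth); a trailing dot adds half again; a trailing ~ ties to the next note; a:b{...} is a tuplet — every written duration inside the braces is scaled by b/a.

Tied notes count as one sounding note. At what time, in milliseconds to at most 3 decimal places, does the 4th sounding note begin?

note 4 onset = 9/14b = 311.06ms

1. 0.0ms @ 0 + 103.687ms (3/14)
2. 103.687ms @ 3/14 + 103.687ms (3/14)
3. 207.373ms @ 3/7 + 103.687ms (3/14)
4. 311.06ms @ 9/14 + 103.687ms (3/14)
5. 414.747ms @ 6/7 + 103.687ms (3/14)
6. 518.433ms @ 15/14 + 103.687ms (3/14)
7. 622.12ms @ 9/7 + 103.687ms (3/14)
8. 725.806ms @ 3/2 + 725.806ms (3/2)
9. 1451.613ms @ 3 + 725.806ms (3/2)
10. 2177.419ms @ 9/2 + 362.903ms (3/4)
11. 2540.323ms @ 21/4 + 362.903ms (3/4)
12. 2903.226ms @ 6 + 725.806ms (3/2)
13. 3629.032ms @ 15/2 + 362.903ms (3/4)
14. 3991.935ms @ 33/4 + 362.903ms (3/4)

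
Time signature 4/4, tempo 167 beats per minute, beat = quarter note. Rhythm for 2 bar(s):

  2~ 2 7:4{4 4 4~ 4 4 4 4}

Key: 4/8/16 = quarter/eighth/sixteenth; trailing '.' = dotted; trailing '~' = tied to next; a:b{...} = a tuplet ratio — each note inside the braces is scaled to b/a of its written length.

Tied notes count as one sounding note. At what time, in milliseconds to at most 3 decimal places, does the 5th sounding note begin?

1. 0.0ms @ 0 + 1437.126ms (4)
2. 1437.126ms @ 4 + 205.304ms (4/7)
3. 1642.429ms @ 32/7 + 205.304ms (4/7)
4. 1847.733ms @ 36/7 + 410.607ms (8/7)
5. 2258.34ms @ 44/7 + 205.304ms (4/7)
6. 2463.644ms @ 48/7 + 205.304ms (4/7)
7. 2668.948ms @ 52/7 + 205.304ms (4/7)

note 5 onset = 44/7b = 2258.34ms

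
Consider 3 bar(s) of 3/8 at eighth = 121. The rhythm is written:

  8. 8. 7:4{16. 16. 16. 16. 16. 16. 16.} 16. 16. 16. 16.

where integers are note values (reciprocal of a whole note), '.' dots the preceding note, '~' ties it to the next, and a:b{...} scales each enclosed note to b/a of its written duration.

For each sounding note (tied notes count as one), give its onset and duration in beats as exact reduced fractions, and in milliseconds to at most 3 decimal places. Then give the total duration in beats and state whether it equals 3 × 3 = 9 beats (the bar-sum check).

1) 0.0ms=0b +743.802ms=3/2b
2) 743.802ms=3/2b +743.802ms=3/2b
3) 1487.603ms=3b +212.515ms=3/7b
4) 1700.118ms=24/7b +212.515ms=3/7b
5) 1912.633ms=27/7b +212.515ms=3/7b
6) 2125.148ms=30/7b +212.515ms=3/7b
7) 2337.662ms=33/7b +212.515ms=3/7b
8) 2550.177ms=36/7b +212.515ms=3/7b
9) 2762.692ms=39/7b +212.515ms=3/7b
10) 2975.207ms=6b +371.901ms=3/4b
11) 3347.107ms=27/4b +371.901ms=3/4b
12) 3719.008ms=15/2b +371.901ms=3/4b
13) 4090.909ms=33/4b +371.901ms=3/4b
Σ=9b of 9 (121bpm 3/8) — PASS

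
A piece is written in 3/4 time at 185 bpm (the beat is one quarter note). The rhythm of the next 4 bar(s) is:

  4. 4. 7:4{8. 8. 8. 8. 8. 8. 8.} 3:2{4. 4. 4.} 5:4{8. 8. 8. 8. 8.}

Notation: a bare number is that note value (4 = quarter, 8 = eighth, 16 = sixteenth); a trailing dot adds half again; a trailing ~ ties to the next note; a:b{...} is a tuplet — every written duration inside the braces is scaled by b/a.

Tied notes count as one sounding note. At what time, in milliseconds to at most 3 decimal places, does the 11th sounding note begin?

note 11 onset = 7b = 2270.27ms

1. 0.0ms @ 0 + 486.486ms (3/2)
2. 486.486ms @ 3/2 + 486.486ms (3/2)
3. 972.973ms @ 3 + 138.996ms (3/7)
4. 1111.969ms @ 24/7 + 138.996ms (3/7)
5. 1250.965ms @ 27/7 + 138.996ms (3/7)
6. 1389.961ms @ 30/7 + 138.996ms (3/7)
7. 1528.958ms @ 33/7 + 138.996ms (3/7)
8. 1667.954ms @ 36/7 + 138.996ms (3/7)
9. 1806.95ms @ 39/7 + 138.996ms (3/7)
10. 1945.946ms @ 6 + 324.324ms (1)
11. 2270.27ms @ 7 + 324.324ms (1)
12. 2594.595ms @ 8 + 324.324ms (1)
13. 2918.919ms @ 9 + 194.595ms (3/5)
14. 3113.514ms @ 48/5 + 194.595ms (3/5)
15. 3308.108ms @ 51/5 + 194.595ms (3/5)
16. 3502.703ms @ 54/5 + 194.595ms (3/5)
17. 3697.297ms @ 57/5 + 194.595ms (3/5)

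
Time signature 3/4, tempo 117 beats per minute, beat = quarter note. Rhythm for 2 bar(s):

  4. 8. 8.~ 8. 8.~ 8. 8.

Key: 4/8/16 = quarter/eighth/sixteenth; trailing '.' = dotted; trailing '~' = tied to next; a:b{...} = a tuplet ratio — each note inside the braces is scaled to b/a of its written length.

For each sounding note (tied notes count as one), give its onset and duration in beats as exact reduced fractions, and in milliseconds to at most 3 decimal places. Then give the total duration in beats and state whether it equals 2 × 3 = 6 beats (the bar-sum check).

1) 0.0ms=0b +769.231ms=3/2b
2) 769.231ms=3/2b +384.615ms=3/4b
3) 1153.846ms=9/4b +769.231ms=3/2b
4) 1923.077ms=15/4b +769.231ms=3/2b
5) 2692.308ms=21/4b +384.615ms=3/4b
Σ=6b of 6 (117bpm 3/4) — PASS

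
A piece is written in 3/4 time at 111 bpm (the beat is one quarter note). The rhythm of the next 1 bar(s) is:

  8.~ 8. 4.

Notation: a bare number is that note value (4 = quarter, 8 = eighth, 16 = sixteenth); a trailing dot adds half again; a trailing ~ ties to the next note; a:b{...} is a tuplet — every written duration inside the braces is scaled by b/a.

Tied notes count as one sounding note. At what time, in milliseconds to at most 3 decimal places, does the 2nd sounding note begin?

1. 0.0ms @ 0 + 810.811ms (3/2)
2. 810.811ms @ 3/2 + 810.811ms (3/2)

note 2 onset = 3/2b = 810.811ms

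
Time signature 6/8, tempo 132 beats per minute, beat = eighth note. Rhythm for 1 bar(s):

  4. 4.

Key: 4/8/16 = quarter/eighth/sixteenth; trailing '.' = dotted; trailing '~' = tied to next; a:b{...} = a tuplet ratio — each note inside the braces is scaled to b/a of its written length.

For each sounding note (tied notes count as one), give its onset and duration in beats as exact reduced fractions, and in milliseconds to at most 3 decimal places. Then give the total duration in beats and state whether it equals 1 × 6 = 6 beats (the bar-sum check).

1) 0.0ms=0b +1363.636ms=3b
2) 1363.636ms=3b +1363.636ms=3b
Σ=6b of 6 (132bpm 6/8) — PASS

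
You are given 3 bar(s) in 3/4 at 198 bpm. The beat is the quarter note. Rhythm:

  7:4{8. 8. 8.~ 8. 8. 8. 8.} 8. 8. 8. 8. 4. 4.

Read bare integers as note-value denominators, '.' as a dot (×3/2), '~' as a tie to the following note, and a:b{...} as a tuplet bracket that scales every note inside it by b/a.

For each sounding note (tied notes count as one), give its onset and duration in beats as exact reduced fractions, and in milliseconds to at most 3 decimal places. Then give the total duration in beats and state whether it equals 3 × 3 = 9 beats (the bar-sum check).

1) 0.0ms=0b +129.87ms=3/7b
2) 129.87ms=3/7b +129.87ms=3/7b
3) 259.74ms=6/7b +259.74ms=6/7b
4) 519.481ms=12/7b +129.87ms=3/7b
5) 649.351ms=15/7b +129.87ms=3/7b
6) 779.221ms=18/7b +129.87ms=3/7b
7) 909.091ms=3b +227.273ms=3/4b
8) 1136.364ms=15/4b +227.273ms=3/4b
9) 1363.636ms=9/2b +227.273ms=3/4b
10) 1590.909ms=21/4b +227.273ms=3/4b
11) 1818.182ms=6b +454.545ms=3/2b
12) 2272.727ms=15/2b +454.545ms=3/2b
Σ=9b of 9 (198bpm 3/4) — PASS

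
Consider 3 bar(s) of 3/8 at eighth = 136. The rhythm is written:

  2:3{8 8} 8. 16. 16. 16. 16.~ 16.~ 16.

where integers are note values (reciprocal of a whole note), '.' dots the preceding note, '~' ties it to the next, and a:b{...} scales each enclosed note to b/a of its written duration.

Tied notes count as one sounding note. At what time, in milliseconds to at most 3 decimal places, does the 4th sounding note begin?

note 4 onset = 9/2b = 1985.294ms

1. 0.0ms @ 0 + 661.765ms (3/2)
2. 661.765ms @ 3/2 + 661.765ms (3/2)
3. 1323.529ms @ 3 + 661.765ms (3/2)
4. 1985.294ms @ 9/2 + 330.882ms (3/4)
5. 2316.176ms @ 21/4 + 330.882ms (3/4)
6. 2647.059ms @ 6 + 330.882ms (3/4)
7. 2977.941ms @ 27/4 + 992.647ms (9/4)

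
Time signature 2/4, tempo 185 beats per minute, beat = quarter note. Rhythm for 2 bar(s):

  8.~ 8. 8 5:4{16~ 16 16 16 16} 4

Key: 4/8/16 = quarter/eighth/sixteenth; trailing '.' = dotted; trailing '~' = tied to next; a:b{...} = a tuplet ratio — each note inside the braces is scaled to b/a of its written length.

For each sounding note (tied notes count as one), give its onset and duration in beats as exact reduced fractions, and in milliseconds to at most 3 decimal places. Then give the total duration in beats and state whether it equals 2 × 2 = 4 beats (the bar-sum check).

1) 0.0ms=0b +486.486ms=3/2b
2) 486.486ms=3/2b +162.162ms=1/2b
3) 648.649ms=2b +129.73ms=2/5b
4) 778.378ms=12/5b +64.865ms=1/5b
5) 843.243ms=13/5b +64.865ms=1/5b
6) 908.108ms=14/5b +64.865ms=1/5b
7) 972.973ms=3b +324.324ms=1b
Σ=4b of 4 (185bpm 2/4) — PASS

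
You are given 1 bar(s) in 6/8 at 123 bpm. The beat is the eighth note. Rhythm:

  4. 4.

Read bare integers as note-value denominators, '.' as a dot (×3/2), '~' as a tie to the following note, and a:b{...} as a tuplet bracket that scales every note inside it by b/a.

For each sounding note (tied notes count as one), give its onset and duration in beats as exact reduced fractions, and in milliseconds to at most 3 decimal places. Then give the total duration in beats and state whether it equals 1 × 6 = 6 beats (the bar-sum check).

1) 0.0ms=0b +1463.415ms=3b
2) 1463.415ms=3b +1463.415ms=3b
Σ=6b of 6 (123bpm 6/8) — PASS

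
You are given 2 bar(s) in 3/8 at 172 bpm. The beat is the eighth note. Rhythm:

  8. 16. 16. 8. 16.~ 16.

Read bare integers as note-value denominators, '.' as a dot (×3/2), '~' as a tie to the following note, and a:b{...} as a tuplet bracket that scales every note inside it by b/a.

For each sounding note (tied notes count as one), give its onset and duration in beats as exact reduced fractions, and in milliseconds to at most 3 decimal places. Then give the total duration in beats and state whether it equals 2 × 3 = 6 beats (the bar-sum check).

1) 0.0ms=0b +523.256ms=3/2b
2) 523.256ms=3/2b +261.628ms=3/4b
3) 784.884ms=9/4b +261.628ms=3/4b
4) 1046.512ms=3b +523.256ms=3/2b
5) 1569.767ms=9/2b +523.256ms=3/2b
Σ=6b of 6 (172bpm 3/8) — PASS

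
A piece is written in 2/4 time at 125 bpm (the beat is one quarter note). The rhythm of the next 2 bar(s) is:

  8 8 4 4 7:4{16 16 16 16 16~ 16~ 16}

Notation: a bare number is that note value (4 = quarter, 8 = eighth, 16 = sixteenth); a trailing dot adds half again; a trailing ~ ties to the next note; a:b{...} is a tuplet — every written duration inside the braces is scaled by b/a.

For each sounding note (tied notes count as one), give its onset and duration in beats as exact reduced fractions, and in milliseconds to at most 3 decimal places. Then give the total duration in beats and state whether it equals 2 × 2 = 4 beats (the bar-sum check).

1) 0.0ms=0b +240.0ms=1/2b
2) 240.0ms=1/2b +240.0ms=1/2b
3) 480.0ms=1b +480.0ms=1b
4) 960.0ms=2b +480.0ms=1b
5) 1440.0ms=3b +68.571ms=1/7b
6) 1508.571ms=22/7b +68.571ms=1/7b
7) 1577.143ms=23/7b +68.571ms=1/7b
8) 1645.714ms=24/7b +68.571ms=1/7b
9) 1714.286ms=25/7b +205.714ms=3/7b
Σ=4b of 4 (125bpm 2/4) — PASS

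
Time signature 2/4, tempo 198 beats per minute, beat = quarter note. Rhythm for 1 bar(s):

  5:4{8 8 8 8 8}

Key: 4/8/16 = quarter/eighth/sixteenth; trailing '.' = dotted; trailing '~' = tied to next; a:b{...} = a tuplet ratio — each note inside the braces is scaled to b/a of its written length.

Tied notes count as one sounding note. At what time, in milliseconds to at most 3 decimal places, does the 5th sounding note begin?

note 5 onset = 8/5b = 484.848ms

1. 0.0ms @ 0 + 121.212ms (2/5)
2. 121.212ms @ 2/5 + 121.212ms (2/5)
3. 242.424ms @ 4/5 + 121.212ms (2/5)
4. 363.636ms @ 6/5 + 121.212ms (2/5)
5. 484.848ms @ 8/5 + 121.212ms (2/5)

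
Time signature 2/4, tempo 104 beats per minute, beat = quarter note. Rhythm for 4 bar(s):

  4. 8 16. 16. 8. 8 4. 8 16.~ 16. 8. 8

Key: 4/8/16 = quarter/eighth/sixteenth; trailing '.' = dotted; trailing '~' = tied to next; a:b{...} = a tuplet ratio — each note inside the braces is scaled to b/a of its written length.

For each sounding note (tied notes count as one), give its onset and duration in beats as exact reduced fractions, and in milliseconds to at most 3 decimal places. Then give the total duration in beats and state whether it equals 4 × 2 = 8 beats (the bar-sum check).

1) 0.0ms=0b +865.385ms=3/2b
2) 865.385ms=3/2b +288.462ms=1/2b
3) 1153.846ms=2b +216.346ms=3/8b
4) 1370.192ms=19/8b +216.346ms=3/8b
5) 1586.538ms=11/4b +432.692ms=3/4b
6) 2019.231ms=7/2b +288.462ms=1/2b
7) 2307.692ms=4b +865.385ms=3/2b
8) 3173.077ms=11/2b +288.462ms=1/2b
9) 3461.538ms=6b +432.692ms=3/4b
10) 3894.231ms=27/4b +432.692ms=3/4b
11) 4326.923ms=15/2b +288.462ms=1/2b
Σ=8b of 8 (104bpm 2/4) — PASS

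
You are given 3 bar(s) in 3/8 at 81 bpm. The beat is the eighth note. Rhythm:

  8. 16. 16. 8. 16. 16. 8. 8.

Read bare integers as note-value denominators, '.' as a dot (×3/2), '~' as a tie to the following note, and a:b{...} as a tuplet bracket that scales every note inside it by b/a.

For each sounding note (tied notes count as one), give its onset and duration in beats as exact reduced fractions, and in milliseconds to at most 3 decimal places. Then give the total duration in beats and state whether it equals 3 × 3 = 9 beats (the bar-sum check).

1) 0.0ms=0b +1111.111ms=3/2b
2) 1111.111ms=3/2b +555.556ms=3/4b
3) 1666.667ms=9/4b +555.556ms=3/4b
4) 2222.222ms=3b +1111.111ms=3/2b
5) 3333.333ms=9/2b +555.556ms=3/4b
6) 3888.889ms=21/4b +555.556ms=3/4b
7) 4444.444ms=6b +1111.111ms=3/2b
8) 5555.556ms=15/2b +1111.111ms=3/2b
Σ=9b of 9 (81bpm 3/8) — PASS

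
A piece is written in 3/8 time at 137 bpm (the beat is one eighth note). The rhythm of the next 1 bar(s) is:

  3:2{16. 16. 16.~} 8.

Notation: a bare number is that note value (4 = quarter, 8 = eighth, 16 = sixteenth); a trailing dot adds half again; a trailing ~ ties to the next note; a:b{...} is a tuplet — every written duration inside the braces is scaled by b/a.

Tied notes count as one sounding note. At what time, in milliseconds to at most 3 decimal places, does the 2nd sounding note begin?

note 2 onset = 1/2b = 218.978ms

1. 0.0ms @ 0 + 218.978ms (1/2)
2. 218.978ms @ 1/2 + 218.978ms (1/2)
3. 437.956ms @ 1 + 875.912ms (2)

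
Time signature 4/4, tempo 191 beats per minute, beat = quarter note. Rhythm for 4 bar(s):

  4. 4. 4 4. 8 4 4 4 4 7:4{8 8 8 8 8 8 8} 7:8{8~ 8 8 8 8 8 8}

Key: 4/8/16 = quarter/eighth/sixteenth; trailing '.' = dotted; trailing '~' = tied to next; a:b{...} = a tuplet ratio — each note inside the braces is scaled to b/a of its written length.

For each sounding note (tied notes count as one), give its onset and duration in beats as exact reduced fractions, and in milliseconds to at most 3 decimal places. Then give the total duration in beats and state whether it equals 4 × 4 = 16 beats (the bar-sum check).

1) 0.0ms=0b +471.204ms=3/2b
2) 471.204ms=3/2b +471.204ms=3/2b
3) 942.408ms=3b +314.136ms=1b
4) 1256.545ms=4b +471.204ms=3/2b
5) 1727.749ms=11/2b +157.068ms=1/2b
6) 1884.817ms=6b +314.136ms=1b
7) 2198.953ms=7b +314.136ms=1b
8) 2513.089ms=8b +314.136ms=1b
9) 2827.225ms=9b +314.136ms=1b
10) 3141.361ms=10b +89.753ms=2/7b
11) 3231.114ms=72/7b +89.753ms=2/7b
12) 3320.868ms=74/7b +89.753ms=2/7b
13) 3410.621ms=76/7b +89.753ms=2/7b
14) 3500.374ms=78/7b +89.753ms=2/7b
15) 3590.127ms=80/7b +89.753ms=2/7b
16) 3679.88ms=82/7b +89.753ms=2/7b
17) 3769.634ms=12b +359.013ms=8/7b
18) 4128.646ms=92/7b +179.506ms=4/7b
19) 4308.153ms=96/7b +179.506ms=4/7b
20) 4487.659ms=100/7b +179.506ms=4/7b
21) 4667.165ms=104/7b +179.506ms=4/7b
22) 4846.672ms=108/7b +179.506ms=4/7b
Σ=16b of 16 (191bpm 4/4) — PASS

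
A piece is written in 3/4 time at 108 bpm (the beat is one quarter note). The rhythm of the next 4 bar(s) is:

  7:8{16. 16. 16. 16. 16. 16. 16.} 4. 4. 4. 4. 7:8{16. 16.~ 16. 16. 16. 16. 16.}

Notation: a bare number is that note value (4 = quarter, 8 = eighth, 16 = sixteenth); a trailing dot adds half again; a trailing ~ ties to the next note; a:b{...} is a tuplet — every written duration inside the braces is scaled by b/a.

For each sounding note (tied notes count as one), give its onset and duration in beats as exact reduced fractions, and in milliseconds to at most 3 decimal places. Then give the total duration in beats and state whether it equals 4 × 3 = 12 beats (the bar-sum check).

1) 0.0ms=0b +238.095ms=3/7b
2) 238.095ms=3/7b +238.095ms=3/7b
3) 476.19ms=6/7b +238.095ms=3/7b
4) 714.286ms=9/7b +238.095ms=3/7b
5) 952.381ms=12/7b +238.095ms=3/7b
6) 1190.476ms=15/7b +238.095ms=3/7b
7) 1428.571ms=18/7b +238.095ms=3/7b
8) 1666.667ms=3b +833.333ms=3/2b
9) 2500.0ms=9/2b +833.333ms=3/2b
10) 3333.333ms=6b +833.333ms=3/2b
11) 4166.667ms=15/2b +833.333ms=3/2b
12) 5000.0ms=9b +238.095ms=3/7b
13) 5238.095ms=66/7b +476.19ms=6/7b
14) 5714.286ms=72/7b +238.095ms=3/7b
15) 5952.381ms=75/7b +238.095ms=3/7b
16) 6190.476ms=78/7b +238.095ms=3/7b
17) 6428.571ms=81/7b +238.095ms=3/7b
Σ=12b of 12 (108bpm 3/4) — PASS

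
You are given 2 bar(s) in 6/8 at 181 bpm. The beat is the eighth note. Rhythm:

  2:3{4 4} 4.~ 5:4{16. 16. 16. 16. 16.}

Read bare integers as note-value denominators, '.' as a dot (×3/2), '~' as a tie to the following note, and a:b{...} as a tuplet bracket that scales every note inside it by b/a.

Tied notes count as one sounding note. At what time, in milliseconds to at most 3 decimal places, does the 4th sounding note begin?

1. 0.0ms @ 0 + 994.475ms (3)
2. 994.475ms @ 3 + 994.475ms (3)
3. 1988.95ms @ 6 + 1193.37ms (18/5)
4. 3182.32ms @ 48/5 + 198.895ms (3/5)
5. 3381.215ms @ 51/5 + 198.895ms (3/5)
6. 3580.11ms @ 54/5 + 198.895ms (3/5)
7. 3779.006ms @ 57/5 + 198.895ms (3/5)

note 4 onset = 48/5b = 3182.32ms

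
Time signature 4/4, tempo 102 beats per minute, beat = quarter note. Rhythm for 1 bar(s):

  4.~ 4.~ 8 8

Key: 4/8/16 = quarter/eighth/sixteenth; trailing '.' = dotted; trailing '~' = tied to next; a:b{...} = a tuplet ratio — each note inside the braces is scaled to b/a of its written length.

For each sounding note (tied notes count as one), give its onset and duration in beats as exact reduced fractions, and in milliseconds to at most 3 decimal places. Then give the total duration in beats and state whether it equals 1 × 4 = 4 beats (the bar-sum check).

1) 0.0ms=0b +2058.824ms=7/2b
2) 2058.824ms=7/2b +294.118ms=1/2b
Σ=4b of 4 (102bpm 4/4) — PASS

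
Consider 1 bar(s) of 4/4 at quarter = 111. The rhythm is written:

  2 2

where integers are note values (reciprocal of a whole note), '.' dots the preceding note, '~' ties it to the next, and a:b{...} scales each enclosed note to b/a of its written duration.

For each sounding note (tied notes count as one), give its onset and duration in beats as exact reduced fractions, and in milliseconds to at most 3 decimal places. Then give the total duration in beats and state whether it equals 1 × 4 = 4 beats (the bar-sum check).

1) 0.0ms=0b +1081.081ms=2b
2) 1081.081ms=2b +1081.081ms=2b
Σ=4b of 4 (111bpm 4/4) — PASS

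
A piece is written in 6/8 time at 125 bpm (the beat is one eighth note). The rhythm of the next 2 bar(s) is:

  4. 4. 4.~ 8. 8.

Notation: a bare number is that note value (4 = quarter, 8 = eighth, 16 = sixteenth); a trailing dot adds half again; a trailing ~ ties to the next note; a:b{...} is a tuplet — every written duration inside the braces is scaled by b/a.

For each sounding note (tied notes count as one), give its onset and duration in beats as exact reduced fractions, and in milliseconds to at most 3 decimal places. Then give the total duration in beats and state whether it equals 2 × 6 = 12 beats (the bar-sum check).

1) 0.0ms=0b +1440.0ms=3b
2) 1440.0ms=3b +1440.0ms=3b
3) 2880.0ms=6b +2160.0ms=9/2b
4) 5040.0ms=21/2b +720.0ms=3/2b
Σ=12b of 12 (125bpm 6/8) — PASS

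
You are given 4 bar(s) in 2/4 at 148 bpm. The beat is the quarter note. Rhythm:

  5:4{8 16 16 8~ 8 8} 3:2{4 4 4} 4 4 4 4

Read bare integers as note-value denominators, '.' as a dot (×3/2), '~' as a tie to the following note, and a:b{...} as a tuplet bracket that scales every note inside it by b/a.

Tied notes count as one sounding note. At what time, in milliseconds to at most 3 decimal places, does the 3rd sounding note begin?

1. 0.0ms @ 0 + 162.162ms (2/5)
2. 162.162ms @ 2/5 + 81.081ms (1/5)
3. 243.243ms @ 3/5 + 81.081ms (1/5)
4. 324.324ms @ 4/5 + 324.324ms (4/5)
5. 648.649ms @ 8/5 + 162.162ms (2/5)
6. 810.811ms @ 2 + 270.27ms (2/3)
7. 1081.081ms @ 8/3 + 270.27ms (2/3)
8. 1351.351ms @ 10/3 + 270.27ms (2/3)
9. 1621.622ms @ 4 + 405.405ms (1)
10. 2027.027ms @ 5 + 405.405ms (1)
11. 2432.432ms @ 6 + 405.405ms (1)
12. 2837.838ms @ 7 + 405.405ms (1)

note 3 onset = 3/5b = 243.243ms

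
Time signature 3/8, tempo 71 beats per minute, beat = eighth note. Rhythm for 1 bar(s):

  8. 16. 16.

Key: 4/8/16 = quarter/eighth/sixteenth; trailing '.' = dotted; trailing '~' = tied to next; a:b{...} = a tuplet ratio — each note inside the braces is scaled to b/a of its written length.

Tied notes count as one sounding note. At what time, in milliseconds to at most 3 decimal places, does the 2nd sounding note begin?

1. 0.0ms @ 0 + 1267.606ms (3/2)
2. 1267.606ms @ 3/2 + 633.803ms (3/4)
3. 1901.408ms @ 9/4 + 633.803ms (3/4)

note 2 onset = 3/2b = 1267.606ms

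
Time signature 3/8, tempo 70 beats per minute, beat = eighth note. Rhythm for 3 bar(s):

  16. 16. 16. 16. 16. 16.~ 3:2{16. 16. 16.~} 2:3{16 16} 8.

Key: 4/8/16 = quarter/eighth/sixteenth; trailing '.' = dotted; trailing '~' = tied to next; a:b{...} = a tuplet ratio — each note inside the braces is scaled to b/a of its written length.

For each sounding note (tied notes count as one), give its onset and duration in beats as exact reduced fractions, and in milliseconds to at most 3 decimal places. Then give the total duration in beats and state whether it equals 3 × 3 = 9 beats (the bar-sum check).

1) 0.0ms=0b +642.857ms=3/4b
2) 642.857ms=3/4b +642.857ms=3/4b
3) 1285.714ms=3/2b +642.857ms=3/4b
4) 1928.571ms=9/4b +642.857ms=3/4b
5) 2571.429ms=3b +642.857ms=3/4b
6) 3214.286ms=15/4b +1071.429ms=5/4b
7) 4285.714ms=5b +428.571ms=1/2b
8) 4714.286ms=11/2b +1071.429ms=5/4b
9) 5785.714ms=27/4b +642.857ms=3/4b
10) 6428.571ms=15/2b +1285.714ms=3/2b
Σ=9b of 9 (70bpm 3/8) — PASS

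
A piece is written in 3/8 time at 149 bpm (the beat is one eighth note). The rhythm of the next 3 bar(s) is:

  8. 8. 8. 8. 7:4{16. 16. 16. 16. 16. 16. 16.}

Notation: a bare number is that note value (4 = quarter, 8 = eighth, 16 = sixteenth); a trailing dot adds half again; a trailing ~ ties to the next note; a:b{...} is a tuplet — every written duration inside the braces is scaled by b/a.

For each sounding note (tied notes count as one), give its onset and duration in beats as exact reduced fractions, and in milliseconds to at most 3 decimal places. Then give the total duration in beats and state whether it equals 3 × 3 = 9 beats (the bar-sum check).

1) 0.0ms=0b +604.027ms=3/2b
2) 604.027ms=3/2b +604.027ms=3/2b
3) 1208.054ms=3b +604.027ms=3/2b
4) 1812.081ms=9/2b +604.027ms=3/2b
5) 2416.107ms=6b +172.579ms=3/7b
6) 2588.686ms=45/7b +172.579ms=3/7b
7) 2761.266ms=48/7b +172.579ms=3/7b
8) 2933.845ms=51/7b +172.579ms=3/7b
9) 3106.424ms=54/7b +172.579ms=3/7b
10) 3279.003ms=57/7b +172.579ms=3/7b
11) 3451.582ms=60/7b +172.579ms=3/7b
Σ=9b of 9 (149bpm 3/8) — PASS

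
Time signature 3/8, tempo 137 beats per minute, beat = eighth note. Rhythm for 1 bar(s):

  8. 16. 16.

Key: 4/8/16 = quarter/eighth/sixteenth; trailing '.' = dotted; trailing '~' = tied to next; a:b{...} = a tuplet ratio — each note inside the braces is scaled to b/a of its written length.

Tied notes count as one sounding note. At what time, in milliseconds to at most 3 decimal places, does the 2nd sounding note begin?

note 2 onset = 3/2b = 656.934ms

1. 0.0ms @ 0 + 656.934ms (3/2)
2. 656.934ms @ 3/2 + 328.467ms (3/4)
3. 985.401ms @ 9/4 + 328.467ms (3/4)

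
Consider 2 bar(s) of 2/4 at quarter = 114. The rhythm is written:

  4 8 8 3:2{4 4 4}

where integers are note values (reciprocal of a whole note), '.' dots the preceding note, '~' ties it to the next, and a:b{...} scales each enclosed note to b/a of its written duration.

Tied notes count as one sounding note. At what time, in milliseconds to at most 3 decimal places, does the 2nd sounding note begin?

1. 0.0ms @ 0 + 526.316ms (1)
2. 526.316ms @ 1 + 263.158ms (1/2)
3. 789.474ms @ 3/2 + 263.158ms (1/2)
4. 1052.632ms @ 2 + 350.877ms (2/3)
5. 1403.509ms @ 8/3 + 350.877ms (2/3)
6. 1754.386ms @ 10/3 + 350.877ms (2/3)

note 2 onset = 1b = 526.316ms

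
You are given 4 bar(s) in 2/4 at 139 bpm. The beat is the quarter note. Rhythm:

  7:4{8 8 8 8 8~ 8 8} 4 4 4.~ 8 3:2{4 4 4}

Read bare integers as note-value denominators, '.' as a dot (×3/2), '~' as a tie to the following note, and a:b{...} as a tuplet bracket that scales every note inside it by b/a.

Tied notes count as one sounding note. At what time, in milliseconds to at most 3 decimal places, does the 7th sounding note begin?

1. 0.0ms @ 0 + 123.33ms (2/7)
2. 123.33ms @ 2/7 + 123.33ms (2/7)
3. 246.66ms @ 4/7 + 123.33ms (2/7)
4. 369.99ms @ 6/7 + 123.33ms (2/7)
5. 493.32ms @ 8/7 + 246.66ms (4/7)
6. 739.979ms @ 12/7 + 123.33ms (2/7)
7. 863.309ms @ 2 + 431.655ms (1)
8. 1294.964ms @ 3 + 431.655ms (1)
9. 1726.619ms @ 4 + 863.309ms (2)
10. 2589.928ms @ 6 + 287.77ms (2/3)
11. 2877.698ms @ 20/3 + 287.77ms (2/3)
12. 3165.468ms @ 22/3 + 287.77ms (2/3)

note 7 onset = 2b = 863.309ms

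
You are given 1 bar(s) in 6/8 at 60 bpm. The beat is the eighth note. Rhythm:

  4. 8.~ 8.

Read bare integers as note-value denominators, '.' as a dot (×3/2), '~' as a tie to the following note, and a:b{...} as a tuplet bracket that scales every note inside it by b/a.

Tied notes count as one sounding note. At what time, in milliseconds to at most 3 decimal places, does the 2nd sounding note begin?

note 2 onset = 3b = 3000.0ms

1. 0.0ms @ 0 + 3000.0ms (3)
2. 3000.0ms @ 3 + 3000.0ms (3)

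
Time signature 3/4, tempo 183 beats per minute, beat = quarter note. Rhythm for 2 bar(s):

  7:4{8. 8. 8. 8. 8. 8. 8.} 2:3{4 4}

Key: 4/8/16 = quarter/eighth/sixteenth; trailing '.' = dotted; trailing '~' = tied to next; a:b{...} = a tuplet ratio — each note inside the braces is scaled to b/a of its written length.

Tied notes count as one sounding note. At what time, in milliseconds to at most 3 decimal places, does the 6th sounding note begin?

1. 0.0ms @ 0 + 140.515ms (3/7)
2. 140.515ms @ 3/7 + 140.515ms (3/7)
3. 281.03ms @ 6/7 + 140.515ms (3/7)
4. 421.546ms @ 9/7 + 140.515ms (3/7)
5. 562.061ms @ 12/7 + 140.515ms (3/7)
6. 702.576ms @ 15/7 + 140.515ms (3/7)
7. 843.091ms @ 18/7 + 140.515ms (3/7)
8. 983.607ms @ 3 + 491.803ms (3/2)
9. 1475.41ms @ 9/2 + 491.803ms (3/2)

note 6 onset = 15/7b = 702.576ms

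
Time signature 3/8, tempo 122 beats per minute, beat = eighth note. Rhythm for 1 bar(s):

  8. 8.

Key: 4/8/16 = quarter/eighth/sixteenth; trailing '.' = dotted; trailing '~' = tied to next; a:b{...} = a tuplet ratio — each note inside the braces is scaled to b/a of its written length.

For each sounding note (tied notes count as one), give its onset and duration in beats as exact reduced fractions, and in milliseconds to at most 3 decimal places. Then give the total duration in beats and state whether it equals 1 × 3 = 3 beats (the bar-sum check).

1) 0.0ms=0b +737.705ms=3/2b
2) 737.705ms=3/2b +737.705ms=3/2b
Σ=3b of 3 (122bpm 3/8) — PASS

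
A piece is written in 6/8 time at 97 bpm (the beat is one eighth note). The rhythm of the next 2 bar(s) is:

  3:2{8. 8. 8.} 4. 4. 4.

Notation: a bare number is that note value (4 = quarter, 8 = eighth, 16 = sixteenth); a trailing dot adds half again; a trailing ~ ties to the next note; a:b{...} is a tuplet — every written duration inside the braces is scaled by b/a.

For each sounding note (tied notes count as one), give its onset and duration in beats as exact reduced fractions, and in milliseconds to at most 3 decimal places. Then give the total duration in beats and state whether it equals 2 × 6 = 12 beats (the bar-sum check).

1) 0.0ms=0b +618.557ms=1b
2) 618.557ms=1b +618.557ms=1b
3) 1237.113ms=2b +618.557ms=1b
4) 1855.67ms=3b +1855.67ms=3b
5) 3711.34ms=6b +1855.67ms=3b
6) 5567.01ms=9b +1855.67ms=3b
Σ=12b of 12 (97bpm 6/8) — PASS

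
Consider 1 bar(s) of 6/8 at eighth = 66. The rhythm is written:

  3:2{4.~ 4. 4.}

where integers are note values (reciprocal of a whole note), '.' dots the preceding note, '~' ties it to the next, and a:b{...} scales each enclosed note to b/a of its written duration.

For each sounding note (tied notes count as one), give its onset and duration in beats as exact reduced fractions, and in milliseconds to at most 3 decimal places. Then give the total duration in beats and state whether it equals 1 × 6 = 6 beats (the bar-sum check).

1) 0.0ms=0b +3636.364ms=4b
2) 3636.364ms=4b +1818.182ms=2b
Σ=6b of 6 (66bpm 6/8) — PASS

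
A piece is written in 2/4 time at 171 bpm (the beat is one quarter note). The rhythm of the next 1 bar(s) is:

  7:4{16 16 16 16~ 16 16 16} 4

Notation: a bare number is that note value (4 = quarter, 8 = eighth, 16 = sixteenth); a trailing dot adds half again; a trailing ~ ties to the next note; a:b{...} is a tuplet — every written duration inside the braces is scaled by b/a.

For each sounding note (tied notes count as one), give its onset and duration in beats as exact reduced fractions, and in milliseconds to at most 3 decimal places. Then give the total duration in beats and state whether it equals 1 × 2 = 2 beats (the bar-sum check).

1) 0.0ms=0b +50.125ms=1/7b
2) 50.125ms=1/7b +50.125ms=1/7b
3) 100.251ms=2/7b +50.125ms=1/7b
4) 150.376ms=3/7b +100.251ms=2/7b
5) 250.627ms=5/7b +50.125ms=1/7b
6) 300.752ms=6/7b +50.125ms=1/7b
7) 350.877ms=1b +350.877ms=1b
Σ=2b of 2 (171bpm 2/4) — PASS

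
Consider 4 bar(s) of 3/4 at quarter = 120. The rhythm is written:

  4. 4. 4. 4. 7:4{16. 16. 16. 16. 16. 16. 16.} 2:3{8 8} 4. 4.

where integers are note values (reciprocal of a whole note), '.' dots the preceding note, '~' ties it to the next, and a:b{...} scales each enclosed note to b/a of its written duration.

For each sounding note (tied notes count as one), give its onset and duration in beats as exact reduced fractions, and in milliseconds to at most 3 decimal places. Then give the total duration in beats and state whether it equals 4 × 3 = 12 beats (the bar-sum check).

1) 0.0ms=0b +750.0ms=3/2b
2) 750.0ms=3/2b +750.0ms=3/2b
3) 1500.0ms=3b +750.0ms=3/2b
4) 2250.0ms=9/2b +750.0ms=3/2b
5) 3000.0ms=6b +107.143ms=3/14b
6) 3107.143ms=87/14b +107.143ms=3/14b
7) 3214.286ms=45/7b +107.143ms=3/14b
8) 3321.429ms=93/14b +107.143ms=3/14b
9) 3428.571ms=48/7b +107.143ms=3/14b
10) 3535.714ms=99/14b +107.143ms=3/14b
11) 3642.857ms=51/7b +107.143ms=3/14b
12) 3750.0ms=15/2b +375.0ms=3/4b
13) 4125.0ms=33/4b +375.0ms=3/4b
14) 4500.0ms=9b +750.0ms=3/2b
15) 5250.0ms=21/2b +750.0ms=3/2b
Σ=12b of 12 (120bpm 3/4) — PASS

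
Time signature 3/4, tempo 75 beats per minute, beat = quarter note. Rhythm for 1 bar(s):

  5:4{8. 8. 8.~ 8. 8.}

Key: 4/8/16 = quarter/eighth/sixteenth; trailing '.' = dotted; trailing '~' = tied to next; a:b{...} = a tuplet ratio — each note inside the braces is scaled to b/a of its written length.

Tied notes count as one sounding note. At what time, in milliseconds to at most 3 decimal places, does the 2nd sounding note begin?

note 2 onset = 3/5b = 480.0ms

1. 0.0ms @ 0 + 480.0ms (3/5)
2. 480.0ms @ 3/5 + 480.0ms (3/5)
3. 960.0ms @ 6/5 + 960.0ms (6/5)
4. 1920.0ms @ 12/5 + 480.0ms (3/5)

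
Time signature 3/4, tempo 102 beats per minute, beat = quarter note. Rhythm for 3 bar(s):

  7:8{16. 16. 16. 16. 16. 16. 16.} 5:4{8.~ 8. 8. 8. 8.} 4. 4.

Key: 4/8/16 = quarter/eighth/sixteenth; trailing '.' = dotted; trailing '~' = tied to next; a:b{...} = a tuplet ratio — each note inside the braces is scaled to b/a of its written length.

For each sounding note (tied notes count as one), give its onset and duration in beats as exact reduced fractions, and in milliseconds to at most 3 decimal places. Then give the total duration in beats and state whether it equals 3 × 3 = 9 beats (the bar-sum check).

1) 0.0ms=0b +252.101ms=3/7b
2) 252.101ms=3/7b +252.101ms=3/7b
3) 504.202ms=6/7b +252.101ms=3/7b
4) 756.303ms=9/7b +252.101ms=3/7b
5) 1008.403ms=12/7b +252.101ms=3/7b
6) 1260.504ms=15/7b +252.101ms=3/7b
7) 1512.605ms=18/7b +252.101ms=3/7b
8) 1764.706ms=3b +705.882ms=6/5b
9) 2470.588ms=21/5b +352.941ms=3/5b
10) 2823.529ms=24/5b +352.941ms=3/5b
11) 3176.471ms=27/5b +352.941ms=3/5b
12) 3529.412ms=6b +882.353ms=3/2b
13) 4411.765ms=15/2b +882.353ms=3/2b
Σ=9b of 9 (102bpm 3/4) — PASS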